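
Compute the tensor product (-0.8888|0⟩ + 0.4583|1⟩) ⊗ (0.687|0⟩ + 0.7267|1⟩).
-0.6106|00⟩ - 0.6459|01⟩ + 0.3149|10⟩ + 0.333|11⟩

amp(|b₁b₂…⟩) = product of the factor amplitudes for bits b₁, b₂, …; only kets whose every factor amplitude is nonzero survive.
|00⟩: (-0.8888)(0.687) = -0.6106
|01⟩: (-0.8888)(0.7267) = -0.6459
|10⟩: (0.4583)(0.687) = 0.3149
|11⟩: (0.4583)(0.7267) = 0.333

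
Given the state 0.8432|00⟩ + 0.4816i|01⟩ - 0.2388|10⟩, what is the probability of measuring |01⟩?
0.2319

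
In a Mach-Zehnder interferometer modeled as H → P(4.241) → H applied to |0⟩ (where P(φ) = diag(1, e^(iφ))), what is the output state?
(0.2729 - 0.4455i)|0⟩ + (0.7271 + 0.4455i)|1⟩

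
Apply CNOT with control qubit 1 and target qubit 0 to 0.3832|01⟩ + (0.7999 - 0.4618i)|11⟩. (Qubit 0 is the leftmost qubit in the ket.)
(0.7999 - 0.4618i)|01⟩ + 0.3832|11⟩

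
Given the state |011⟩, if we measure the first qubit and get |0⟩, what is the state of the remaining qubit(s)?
|11⟩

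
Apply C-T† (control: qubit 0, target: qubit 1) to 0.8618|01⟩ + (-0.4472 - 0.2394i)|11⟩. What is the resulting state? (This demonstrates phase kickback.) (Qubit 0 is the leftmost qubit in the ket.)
0.8618|01⟩ + (-0.4855 + 0.1469i)|11⟩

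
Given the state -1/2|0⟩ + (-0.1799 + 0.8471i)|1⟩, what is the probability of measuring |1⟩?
0.7499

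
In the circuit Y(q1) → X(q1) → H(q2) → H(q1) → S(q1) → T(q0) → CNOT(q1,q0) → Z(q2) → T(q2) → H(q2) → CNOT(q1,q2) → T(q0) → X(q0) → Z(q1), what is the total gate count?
14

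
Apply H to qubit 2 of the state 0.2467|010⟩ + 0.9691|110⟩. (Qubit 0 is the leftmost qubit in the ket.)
0.1744|010⟩ + 0.1744|011⟩ + 0.6853|110⟩ + 0.6853|111⟩

H on qubit 2 mixes each pair of kets that differ only in qubit 2: amplitudes (a, b) of (|…0…⟩, |…1…⟩) become ((a + b)/√2, (a − b)/√2). Kets absent from the input have amplitude 0.
(|010⟩, |011⟩): (a, b) = (0.2467, 0) → (0.1744, 0.1744)
(|110⟩, |111⟩): (a, b) = (0.9691, 0) → (0.6853, 0.6853)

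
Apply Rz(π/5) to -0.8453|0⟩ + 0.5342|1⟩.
(-0.8039 + 0.2612i)|0⟩ + (0.5081 + 0.1651i)|1⟩

Rz(π/5) = [[e^(−iθ/2), 0], [0, e^(iθ/2)]] with e^(±iθ/2) = cos(θ/2) ± i·sin(θ/2); θ = π/5, cos(θ/2) ≈ 0.951057, sin(θ/2) ≈ 0.309017.
With a = amp(|0⟩) = -0.8453 and b = amp(|1⟩) = 0.5342:
new amp(|0⟩) = (0.951057 - 0.309017i)·a = (-0.8039 + 0.2612i)
new amp(|1⟩) = (0.951057 + 0.309017i)·b = (0.5081 + 0.1651i)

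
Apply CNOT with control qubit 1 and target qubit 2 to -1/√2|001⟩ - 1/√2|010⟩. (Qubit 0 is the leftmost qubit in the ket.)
-1/√2|001⟩ - 1/√2|011⟩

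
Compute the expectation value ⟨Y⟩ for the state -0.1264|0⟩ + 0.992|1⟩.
0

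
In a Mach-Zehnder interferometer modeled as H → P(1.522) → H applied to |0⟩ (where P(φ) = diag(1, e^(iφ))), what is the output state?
(0.5244 + 0.4994i)|0⟩ + (0.4756 - 0.4994i)|1⟩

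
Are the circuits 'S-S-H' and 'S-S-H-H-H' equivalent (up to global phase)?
Yes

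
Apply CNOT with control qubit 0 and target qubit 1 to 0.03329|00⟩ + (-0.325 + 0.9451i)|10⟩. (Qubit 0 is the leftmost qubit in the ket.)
0.03329|00⟩ + (-0.325 + 0.9451i)|11⟩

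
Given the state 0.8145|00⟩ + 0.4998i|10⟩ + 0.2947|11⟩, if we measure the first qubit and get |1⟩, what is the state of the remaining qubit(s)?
0.8614i|0⟩ + 0.5079|1⟩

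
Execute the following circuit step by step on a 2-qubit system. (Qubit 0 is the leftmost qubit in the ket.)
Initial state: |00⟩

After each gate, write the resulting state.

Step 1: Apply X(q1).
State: |01⟩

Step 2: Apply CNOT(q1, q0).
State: |11⟩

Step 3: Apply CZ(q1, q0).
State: -|11⟩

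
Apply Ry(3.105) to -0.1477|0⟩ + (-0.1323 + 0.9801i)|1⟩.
(0.1296 - 0.9799i)|0⟩ + (-0.1501 + 0.01793i)|1⟩

Ry(3.105) = [[cos(θ/2), −sin(θ/2)], [sin(θ/2), cos(θ/2)]]; θ = 3.105, cos(θ/2) ≈ 0.0182953, sin(θ/2) ≈ 0.999833.
With a = amp(|0⟩) = -0.1477 and b = amp(|1⟩) = (-0.1323 + 0.9801i):
new amp(|0⟩) = (0.0182953)·a + (-0.999833)·b = (0.1296 - 0.9799i)
new amp(|1⟩) = (0.999833)·a + (0.0182953)·b = (-0.1501 + 0.01793i)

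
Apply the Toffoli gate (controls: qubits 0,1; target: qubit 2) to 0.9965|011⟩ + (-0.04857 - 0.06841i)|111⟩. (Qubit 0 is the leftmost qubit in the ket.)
0.9965|011⟩ + (-0.04857 - 0.06841i)|110⟩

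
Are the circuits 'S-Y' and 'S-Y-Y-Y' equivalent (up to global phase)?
Yes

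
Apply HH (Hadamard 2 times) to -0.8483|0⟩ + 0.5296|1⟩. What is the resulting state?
-0.8483|0⟩ + 0.5296|1⟩

H² = I, so an even number of Hadamards cancels: H^2 = I and the state is unchanged.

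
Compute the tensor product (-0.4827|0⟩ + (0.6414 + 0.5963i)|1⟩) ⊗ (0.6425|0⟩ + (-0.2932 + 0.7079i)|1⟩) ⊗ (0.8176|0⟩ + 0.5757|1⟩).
-0.2536|000⟩ - 0.1785|001⟩ + (0.1157 - 0.2794i)|010⟩ + (0.08148 - 0.1967i)|011⟩ + (0.3369 + 0.3132i)|100⟩ + (0.2372 + 0.2206i)|101⟩ + (-0.4989 + 0.2283i)|110⟩ + (-0.3513 + 0.1607i)|111⟩

amp(|b₁b₂…⟩) = product of the factor amplitudes for bits b₁, b₂, …; only kets whose every factor amplitude is nonzero survive.
|000⟩: (-0.4827)(0.6425)(0.8176) = -0.2536
|001⟩: (-0.4827)(0.6425)(0.5757) = -0.1785
|010⟩: (-0.4827)(-0.2932 + 0.7079i)(0.8176) = (0.1157 - 0.2794i)
|011⟩: (-0.4827)(-0.2932 + 0.7079i)(0.5757) = (0.08148 - 0.1967i)
|100⟩: (0.6414 + 0.5963i)(0.6425)(0.8176) = (0.3369 + 0.3132i)
|101⟩: (0.6414 + 0.5963i)(0.6425)(0.5757) = (0.2372 + 0.2206i)
|110⟩: (0.6414 + 0.5963i)(-0.2932 + 0.7079i)(0.8176) = (-0.4989 + 0.2283i)
|111⟩: (0.6414 + 0.5963i)(-0.2932 + 0.7079i)(0.5757) = (-0.3513 + 0.1607i)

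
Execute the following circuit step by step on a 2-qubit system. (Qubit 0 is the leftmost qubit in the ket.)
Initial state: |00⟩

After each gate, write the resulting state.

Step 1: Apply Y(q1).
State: i|01⟩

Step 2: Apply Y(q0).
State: -|11⟩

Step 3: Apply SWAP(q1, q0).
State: -|11⟩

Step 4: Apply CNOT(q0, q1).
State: -|10⟩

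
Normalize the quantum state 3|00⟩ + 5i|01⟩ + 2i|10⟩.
0.4867|00⟩ + 0.8111i|01⟩ + 0.3244i|10⟩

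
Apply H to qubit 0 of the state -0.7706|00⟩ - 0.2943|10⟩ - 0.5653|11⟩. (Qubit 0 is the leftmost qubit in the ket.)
-0.753|00⟩ - 0.3997|01⟩ - 0.3368|10⟩ + 0.3997|11⟩

H on qubit 0 mixes each pair of kets that differ only in qubit 0: amplitudes (a, b) of (|…0…⟩, |…1…⟩) become ((a + b)/√2, (a − b)/√2). Kets absent from the input have amplitude 0.
(|00⟩, |10⟩): (a, b) = (-0.7706, -0.2943) → (-0.753, -0.3368)
(|01⟩, |11⟩): (a, b) = (0, -0.5653) → (-0.3997, 0.3997)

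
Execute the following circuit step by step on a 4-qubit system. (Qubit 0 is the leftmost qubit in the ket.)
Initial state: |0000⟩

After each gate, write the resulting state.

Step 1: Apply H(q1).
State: 1/√2|0000⟩ + 1/√2|0100⟩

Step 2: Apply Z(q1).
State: 1/√2|0000⟩ - 1/√2|0100⟩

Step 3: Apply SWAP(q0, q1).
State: 1/√2|0000⟩ - 1/√2|1000⟩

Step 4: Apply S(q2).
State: 1/√2|0000⟩ - 1/√2|1000⟩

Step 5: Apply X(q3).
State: 1/√2|0001⟩ - 1/√2|1001⟩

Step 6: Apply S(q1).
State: 1/√2|0001⟩ - 1/√2|1001⟩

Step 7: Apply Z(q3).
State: -1/√2|0001⟩ + 1/√2|1001⟩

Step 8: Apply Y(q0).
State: -(1/√2)i|0001⟩ - (1/√2)i|1001⟩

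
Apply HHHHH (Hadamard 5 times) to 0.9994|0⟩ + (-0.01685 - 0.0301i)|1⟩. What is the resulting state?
(0.6948 - 0.02128i)|0⟩ + (0.7186 + 0.02128i)|1⟩

H² = I, so H^5 = H: a single Hadamard. With (a, b) = (0.9994, (-0.01685 - 0.0301i)), H gives ((a + b)/√2, (a − b)/√2) = ((0.6948 - 0.02128i), (0.7186 + 0.02128i)).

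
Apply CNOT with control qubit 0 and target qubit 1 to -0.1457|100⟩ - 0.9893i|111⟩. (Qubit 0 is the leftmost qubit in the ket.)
-0.9893i|101⟩ - 0.1457|110⟩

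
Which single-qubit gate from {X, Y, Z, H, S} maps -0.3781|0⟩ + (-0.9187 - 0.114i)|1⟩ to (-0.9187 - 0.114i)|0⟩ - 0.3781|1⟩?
X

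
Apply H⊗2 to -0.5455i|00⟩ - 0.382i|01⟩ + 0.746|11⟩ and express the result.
(0.373 - 0.4638i)|00⟩ + (-0.373 - 0.08175i)|01⟩ + (-0.373 - 0.4638i)|10⟩ + (0.373 - 0.08175i)|11⟩

H⊗2 gives amp(|y⟩) = (1/2) Σ_x (−1)^(x·y) amp(|x⟩), where x·y is the number of positions in which both x and y have a 1.
|00⟩: (-0.5455i - 0.382i + 0.746)/2 = (0.373 - 0.4638i)
|01⟩: (-0.5455i + 0.382i - 0.746)/2 = (-0.373 - 0.08175i)
|10⟩: (-0.5455i - 0.382i - 0.746)/2 = (-0.373 - 0.4638i)
|11⟩: (-0.5455i + 0.382i + 0.746)/2 = (0.373 - 0.08175i)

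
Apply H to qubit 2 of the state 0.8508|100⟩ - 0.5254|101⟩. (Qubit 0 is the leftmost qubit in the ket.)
0.2301|100⟩ + 0.9731|101⟩

H on qubit 2 mixes each pair of kets that differ only in qubit 2: amplitudes (a, b) of (|…0…⟩, |…1…⟩) become ((a + b)/√2, (a − b)/√2). Kets absent from the input have amplitude 0.
(|100⟩, |101⟩): (a, b) = (0.8508, -0.5254) → (0.2301, 0.9731)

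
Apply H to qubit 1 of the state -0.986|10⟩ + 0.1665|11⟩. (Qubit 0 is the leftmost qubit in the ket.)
-0.5795|10⟩ - 0.8149|11⟩

H on qubit 1 mixes each pair of kets that differ only in qubit 1: amplitudes (a, b) of (|…0…⟩, |…1…⟩) become ((a + b)/√2, (a − b)/√2). Kets absent from the input have amplitude 0.
(|10⟩, |11⟩): (a, b) = (-0.986, 0.1665) → (-0.5795, -0.8149)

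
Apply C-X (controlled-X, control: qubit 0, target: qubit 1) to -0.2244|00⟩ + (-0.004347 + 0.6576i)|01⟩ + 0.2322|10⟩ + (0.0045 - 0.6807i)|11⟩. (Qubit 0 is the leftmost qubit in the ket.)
-0.2244|00⟩ + (-0.004347 + 0.6576i)|01⟩ + (0.0045 - 0.6807i)|10⟩ + 0.2322|11⟩

C-X leaves the control-|0⟩ kets |00⟩, |01⟩ unchanged and applies X to qubit 1 on the control-|1⟩ pair (|10⟩, |11⟩).
X = [[0, 1], [1, 0]].
With a = amp(|10⟩) = 0.2322 and b = amp(|11⟩) = (0.0045 - 0.6807i):
new amp(|10⟩) = (1)·b = (0.0045 - 0.6807i)
new amp(|11⟩) = (1)·a = 0.2322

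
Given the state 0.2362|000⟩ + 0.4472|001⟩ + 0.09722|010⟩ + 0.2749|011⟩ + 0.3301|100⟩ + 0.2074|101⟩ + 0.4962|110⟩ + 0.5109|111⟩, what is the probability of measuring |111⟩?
0.261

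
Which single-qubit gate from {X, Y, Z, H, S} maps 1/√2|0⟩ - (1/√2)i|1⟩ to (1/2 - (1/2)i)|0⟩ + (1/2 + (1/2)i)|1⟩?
H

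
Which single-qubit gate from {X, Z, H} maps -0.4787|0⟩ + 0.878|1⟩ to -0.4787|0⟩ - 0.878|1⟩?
Z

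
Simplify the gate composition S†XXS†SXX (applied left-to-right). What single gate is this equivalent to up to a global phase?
S†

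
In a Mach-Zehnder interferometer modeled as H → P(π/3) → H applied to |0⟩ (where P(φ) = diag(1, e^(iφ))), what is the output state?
(0.75 + 0.433i)|0⟩ + (0.25 - 0.433i)|1⟩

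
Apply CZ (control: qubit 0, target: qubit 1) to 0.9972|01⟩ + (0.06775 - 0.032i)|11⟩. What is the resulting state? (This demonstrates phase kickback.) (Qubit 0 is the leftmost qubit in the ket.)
0.9972|01⟩ + (-0.06775 + 0.032i)|11⟩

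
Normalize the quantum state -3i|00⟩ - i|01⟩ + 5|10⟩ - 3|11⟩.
-0.4523i|00⟩ - 0.1508i|01⟩ + 0.7538|10⟩ - 0.4523|11⟩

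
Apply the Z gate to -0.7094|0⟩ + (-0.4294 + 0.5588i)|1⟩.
-0.7094|0⟩ + (0.4294 - 0.5588i)|1⟩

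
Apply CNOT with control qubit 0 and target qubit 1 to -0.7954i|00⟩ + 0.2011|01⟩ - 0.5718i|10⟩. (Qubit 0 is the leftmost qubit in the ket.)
-0.7954i|00⟩ + 0.2011|01⟩ - 0.5718i|11⟩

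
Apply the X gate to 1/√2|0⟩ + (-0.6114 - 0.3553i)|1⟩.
(-0.6114 - 0.3553i)|0⟩ + 1/√2|1⟩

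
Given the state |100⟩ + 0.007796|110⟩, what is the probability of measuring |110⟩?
0.00006078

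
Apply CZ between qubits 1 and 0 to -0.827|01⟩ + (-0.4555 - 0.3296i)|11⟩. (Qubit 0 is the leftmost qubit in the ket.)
-0.827|01⟩ + (0.4555 + 0.3296i)|11⟩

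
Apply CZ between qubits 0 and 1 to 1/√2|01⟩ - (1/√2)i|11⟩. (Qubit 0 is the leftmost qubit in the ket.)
1/√2|01⟩ + (1/√2)i|11⟩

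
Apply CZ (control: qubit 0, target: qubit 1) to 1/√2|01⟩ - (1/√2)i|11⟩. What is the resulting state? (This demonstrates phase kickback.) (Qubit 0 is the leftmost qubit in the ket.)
1/√2|01⟩ + (1/√2)i|11⟩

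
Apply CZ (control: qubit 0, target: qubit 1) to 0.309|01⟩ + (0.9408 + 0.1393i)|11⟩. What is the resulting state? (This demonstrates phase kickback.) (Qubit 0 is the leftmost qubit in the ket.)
0.309|01⟩ + (-0.9408 - 0.1393i)|11⟩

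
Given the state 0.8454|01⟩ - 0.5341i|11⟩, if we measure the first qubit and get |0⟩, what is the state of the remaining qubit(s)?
|1⟩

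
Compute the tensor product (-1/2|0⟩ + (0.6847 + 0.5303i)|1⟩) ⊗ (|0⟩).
-1/2|00⟩ + (0.6847 + 0.5303i)|10⟩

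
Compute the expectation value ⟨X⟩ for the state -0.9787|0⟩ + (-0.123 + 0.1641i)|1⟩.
0.2408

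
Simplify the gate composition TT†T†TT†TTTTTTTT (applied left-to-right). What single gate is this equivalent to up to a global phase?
T†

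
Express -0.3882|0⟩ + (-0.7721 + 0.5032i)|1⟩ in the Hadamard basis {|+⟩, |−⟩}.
(-0.8205 + 0.3558i)|+⟩ + (0.2715 - 0.3558i)|−⟩

With |ψ⟩ = α|0⟩ + β|1⟩, the Hadamard-basis coefficients are ⟨+|ψ⟩ = (α + β)/√2 and ⟨−|ψ⟩ = (α − β)/√2.
Here α = -0.3882, β = (-0.7721 + 0.5032i): (α + β)/√2 = (-0.8205 + 0.3558i), (α − β)/√2 = (0.2715 - 0.3558i).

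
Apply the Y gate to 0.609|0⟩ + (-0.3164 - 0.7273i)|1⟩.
(-0.7273 + 0.3164i)|0⟩ + 0.609i|1⟩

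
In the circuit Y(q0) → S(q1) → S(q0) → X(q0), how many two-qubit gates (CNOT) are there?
0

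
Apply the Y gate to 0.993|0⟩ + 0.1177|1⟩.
-0.1177i|0⟩ + 0.993i|1⟩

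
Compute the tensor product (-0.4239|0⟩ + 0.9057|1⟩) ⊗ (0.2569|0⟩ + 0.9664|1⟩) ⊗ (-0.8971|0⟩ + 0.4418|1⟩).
0.09769|000⟩ - 0.04811|001⟩ + 0.3675|010⟩ - 0.181|011⟩ - 0.2087|100⟩ + 0.1028|101⟩ - 0.7852|110⟩ + 0.3867|111⟩

amp(|b₁b₂…⟩) = product of the factor amplitudes for bits b₁, b₂, …; only kets whose every factor amplitude is nonzero survive.
|000⟩: (-0.4239)(0.2569)(-0.8971) = 0.09769
|001⟩: (-0.4239)(0.2569)(0.4418) = -0.04811
|010⟩: (-0.4239)(0.9664)(-0.8971) = 0.3675
|011⟩: (-0.4239)(0.9664)(0.4418) = -0.181
|100⟩: (0.9057)(0.2569)(-0.8971) = -0.2087
|101⟩: (0.9057)(0.2569)(0.4418) = 0.1028
|110⟩: (0.9057)(0.9664)(-0.8971) = -0.7852
|111⟩: (0.9057)(0.9664)(0.4418) = 0.3867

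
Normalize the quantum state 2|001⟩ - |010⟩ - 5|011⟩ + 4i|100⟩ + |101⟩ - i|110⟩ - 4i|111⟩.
0.25|001⟩ - 0.125|010⟩ - 0.625|011⟩ + (1/2)i|100⟩ + 0.125|101⟩ - 0.125i|110⟩ - (1/2)i|111⟩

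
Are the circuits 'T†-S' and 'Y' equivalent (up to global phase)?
No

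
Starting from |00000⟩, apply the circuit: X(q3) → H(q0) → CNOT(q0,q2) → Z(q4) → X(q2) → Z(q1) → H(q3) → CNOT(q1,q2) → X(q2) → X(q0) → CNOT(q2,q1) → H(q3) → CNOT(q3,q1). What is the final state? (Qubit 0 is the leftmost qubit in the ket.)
1/√2|00110⟩ + 1/√2|11010⟩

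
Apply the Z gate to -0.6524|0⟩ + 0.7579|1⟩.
-0.6524|0⟩ - 0.7579|1⟩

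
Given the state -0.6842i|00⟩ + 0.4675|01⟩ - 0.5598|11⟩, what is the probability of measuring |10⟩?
0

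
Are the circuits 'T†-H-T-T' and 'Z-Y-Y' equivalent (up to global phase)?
No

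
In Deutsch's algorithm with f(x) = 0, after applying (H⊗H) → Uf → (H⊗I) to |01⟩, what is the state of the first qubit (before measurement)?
|0⟩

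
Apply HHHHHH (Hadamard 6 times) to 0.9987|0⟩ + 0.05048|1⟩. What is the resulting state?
0.9987|0⟩ + 0.05048|1⟩

H² = I, so an even number of Hadamards cancels: H^6 = I and the state is unchanged.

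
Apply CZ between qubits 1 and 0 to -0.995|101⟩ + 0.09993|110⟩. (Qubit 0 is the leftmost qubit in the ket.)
-0.995|101⟩ - 0.09993|110⟩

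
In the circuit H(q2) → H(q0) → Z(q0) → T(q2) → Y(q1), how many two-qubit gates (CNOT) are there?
0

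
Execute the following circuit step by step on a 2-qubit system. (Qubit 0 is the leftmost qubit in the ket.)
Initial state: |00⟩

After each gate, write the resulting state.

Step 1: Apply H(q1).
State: 1/√2|00⟩ + 1/√2|01⟩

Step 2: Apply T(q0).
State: 1/√2|00⟩ + 1/√2|01⟩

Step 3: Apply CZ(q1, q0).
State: 1/√2|00⟩ + 1/√2|01⟩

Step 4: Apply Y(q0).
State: (1/√2)i|10⟩ + (1/√2)i|11⟩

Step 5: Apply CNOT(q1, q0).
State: (1/√2)i|01⟩ + (1/√2)i|10⟩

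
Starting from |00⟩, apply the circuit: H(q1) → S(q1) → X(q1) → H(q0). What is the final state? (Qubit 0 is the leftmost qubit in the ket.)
(1/2)i|00⟩ + 1/2|01⟩ + (1/2)i|10⟩ + 1/2|11⟩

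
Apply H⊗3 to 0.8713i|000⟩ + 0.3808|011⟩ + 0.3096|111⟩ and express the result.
(0.2441 + 0.3081i)|000⟩ + (-0.2441 + 0.3081i)|001⟩ + (-0.2441 + 0.3081i)|010⟩ + (0.2441 + 0.3081i)|011⟩ + (0.02517 + 0.3081i)|100⟩ + (-0.02517 + 0.3081i)|101⟩ + (-0.02517 + 0.3081i)|110⟩ + (0.02517 + 0.3081i)|111⟩

H⊗3 gives amp(|y⟩) = (1/2√2) Σ_x (−1)^(x·y) amp(|x⟩), where x·y is the number of positions in which both x and y have a 1.
|000⟩: (0.8713i + 0.3808 + 0.3096)/(2√2) = (0.2441 + 0.3081i)
|001⟩: (0.8713i - 0.3808 - 0.3096)/(2√2) = (-0.2441 + 0.3081i)
|010⟩: (0.8713i - 0.3808 - 0.3096)/(2√2) = (-0.2441 + 0.3081i)
|011⟩: (0.8713i + 0.3808 + 0.3096)/(2√2) = (0.2441 + 0.3081i)
|100⟩: (0.8713i + 0.3808 - 0.3096)/(2√2) = (0.02517 + 0.3081i)
|101⟩: (0.8713i - 0.3808 + 0.3096)/(2√2) = (-0.02517 + 0.3081i)
|110⟩: (0.8713i - 0.3808 + 0.3096)/(2√2) = (-0.02517 + 0.3081i)
|111⟩: (0.8713i + 0.3808 - 0.3096)/(2√2) = (0.02517 + 0.3081i)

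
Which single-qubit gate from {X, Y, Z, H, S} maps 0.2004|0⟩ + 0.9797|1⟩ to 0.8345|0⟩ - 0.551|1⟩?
H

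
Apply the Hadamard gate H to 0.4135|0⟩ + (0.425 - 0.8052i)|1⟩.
(0.5929 - 0.5694i)|0⟩ + (-0.008132 + 0.5694i)|1⟩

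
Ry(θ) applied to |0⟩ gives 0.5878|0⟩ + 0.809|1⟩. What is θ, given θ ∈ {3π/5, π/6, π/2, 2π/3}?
3π/5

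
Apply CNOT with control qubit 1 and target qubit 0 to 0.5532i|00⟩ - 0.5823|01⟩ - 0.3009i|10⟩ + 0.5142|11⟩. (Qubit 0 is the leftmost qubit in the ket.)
0.5532i|00⟩ + 0.5142|01⟩ - 0.3009i|10⟩ - 0.5823|11⟩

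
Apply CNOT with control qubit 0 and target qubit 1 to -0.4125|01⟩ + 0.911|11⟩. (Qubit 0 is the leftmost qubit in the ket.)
-0.4125|01⟩ + 0.911|10⟩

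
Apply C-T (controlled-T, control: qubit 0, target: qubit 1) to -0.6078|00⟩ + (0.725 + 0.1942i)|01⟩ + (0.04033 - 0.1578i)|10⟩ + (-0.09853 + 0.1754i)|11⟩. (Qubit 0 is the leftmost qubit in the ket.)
-0.6078|00⟩ + (0.725 + 0.1942i)|01⟩ + (0.04033 - 0.1578i)|10⟩ + (-0.1937 + 0.05436i)|11⟩

C-T leaves the control-|0⟩ kets |00⟩, |01⟩ unchanged and applies T to qubit 1 on the control-|1⟩ pair (|10⟩, |11⟩).
T = [[1, 0], [0, (1/√2 + (1/√2)i)]].
With a = amp(|10⟩) = (0.04033 - 0.1578i) and b = amp(|11⟩) = (-0.09853 + 0.1754i):
new amp(|10⟩) = (1)·a = (0.04033 - 0.1578i)
new amp(|11⟩) = (1/√2 + (1/√2)i)·b = (-0.1937 + 0.05436i)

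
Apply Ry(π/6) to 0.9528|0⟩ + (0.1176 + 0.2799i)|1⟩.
(0.8899 - 0.07244i)|0⟩ + (0.3602 + 0.2704i)|1⟩

Ry(π/6) = [[cos(θ/2), −sin(θ/2)], [sin(θ/2), cos(θ/2)]]; θ = π/6, cos(θ/2) ≈ 0.965926, sin(θ/2) ≈ 0.258819.
With a = amp(|0⟩) = 0.9528 and b = amp(|1⟩) = (0.1176 + 0.2799i):
new amp(|0⟩) = (0.965926)·a + (-0.258819)·b = (0.8899 - 0.07244i)
new amp(|1⟩) = (0.258819)·a + (0.965926)·b = (0.3602 + 0.2704i)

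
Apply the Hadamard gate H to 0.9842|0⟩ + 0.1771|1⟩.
0.8212|0⟩ + 0.5707|1⟩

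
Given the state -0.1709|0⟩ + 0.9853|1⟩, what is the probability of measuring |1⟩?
0.9708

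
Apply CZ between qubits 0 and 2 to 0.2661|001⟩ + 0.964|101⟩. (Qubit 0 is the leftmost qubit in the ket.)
0.2661|001⟩ - 0.964|101⟩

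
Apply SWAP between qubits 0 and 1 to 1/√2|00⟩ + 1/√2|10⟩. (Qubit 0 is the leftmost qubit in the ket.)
1/√2|00⟩ + 1/√2|01⟩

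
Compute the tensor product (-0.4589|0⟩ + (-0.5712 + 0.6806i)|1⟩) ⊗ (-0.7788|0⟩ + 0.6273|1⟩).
0.3574|00⟩ - 0.2879|01⟩ + (0.4449 - 0.5301i)|10⟩ + (-0.3583 + 0.4269i)|11⟩

amp(|b₁b₂…⟩) = product of the factor amplitudes for bits b₁, b₂, …; only kets whose every factor amplitude is nonzero survive.
|00⟩: (-0.4589)(-0.7788) = 0.3574
|01⟩: (-0.4589)(0.6273) = -0.2879
|10⟩: (-0.5712 + 0.6806i)(-0.7788) = (0.4449 - 0.5301i)
|11⟩: (-0.5712 + 0.6806i)(0.6273) = (-0.3583 + 0.4269i)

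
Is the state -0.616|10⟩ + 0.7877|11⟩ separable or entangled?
Separable

Writing the state as a|00⟩ + b|01⟩ + c|10⟩ + d|11⟩, it is a product state iff ad − bc = 0.
Here (a, b, c, d) = (0, 0, -0.616, 0.7877): ad − bc = (0)(0.7877) − (0)(-0.616) = 0, so the state is separable.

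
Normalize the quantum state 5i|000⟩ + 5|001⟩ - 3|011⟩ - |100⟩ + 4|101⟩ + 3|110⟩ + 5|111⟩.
0.4767i|000⟩ + 0.4767|001⟩ - 0.286|011⟩ - 0.09535|100⟩ + 0.3814|101⟩ + 0.286|110⟩ + 0.4767|111⟩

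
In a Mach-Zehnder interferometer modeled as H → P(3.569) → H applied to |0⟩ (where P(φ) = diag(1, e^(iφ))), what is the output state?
(0.04498 - 0.2073i)|0⟩ + (0.955 + 0.2073i)|1⟩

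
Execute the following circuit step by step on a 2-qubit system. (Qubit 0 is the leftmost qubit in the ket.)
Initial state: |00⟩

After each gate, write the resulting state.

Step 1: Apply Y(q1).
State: i|01⟩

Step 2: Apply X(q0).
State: i|11⟩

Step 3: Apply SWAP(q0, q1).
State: i|11⟩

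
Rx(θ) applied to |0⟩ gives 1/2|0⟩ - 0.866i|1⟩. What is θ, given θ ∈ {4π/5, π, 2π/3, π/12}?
2π/3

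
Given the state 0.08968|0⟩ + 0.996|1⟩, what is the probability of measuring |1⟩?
0.992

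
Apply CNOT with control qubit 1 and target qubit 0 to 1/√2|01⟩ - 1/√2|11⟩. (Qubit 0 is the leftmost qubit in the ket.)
-1/√2|01⟩ + 1/√2|11⟩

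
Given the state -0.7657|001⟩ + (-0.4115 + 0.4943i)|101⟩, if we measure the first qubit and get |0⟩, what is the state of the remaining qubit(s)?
-|01⟩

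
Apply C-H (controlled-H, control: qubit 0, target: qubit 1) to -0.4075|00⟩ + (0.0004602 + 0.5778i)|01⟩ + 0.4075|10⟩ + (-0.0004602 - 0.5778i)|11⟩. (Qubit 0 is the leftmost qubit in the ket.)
-0.4075|00⟩ + (0.0004602 + 0.5778i)|01⟩ + (0.2878 - 0.4086i)|10⟩ + (0.2885 + 0.4086i)|11⟩

C-H leaves the control-|0⟩ kets |00⟩, |01⟩ unchanged and applies H to qubit 1 on the control-|1⟩ pair (|10⟩, |11⟩).
H = [[1/√2, 1/√2], [1/√2, -1/√2]].
With a = amp(|10⟩) = 0.4075 and b = amp(|11⟩) = (-0.0004602 - 0.5778i):
new amp(|10⟩) = (1/√2)·a + (1/√2)·b = (0.2878 - 0.4086i)
new amp(|11⟩) = (1/√2)·a + (-1/√2)·b = (0.2885 + 0.4086i)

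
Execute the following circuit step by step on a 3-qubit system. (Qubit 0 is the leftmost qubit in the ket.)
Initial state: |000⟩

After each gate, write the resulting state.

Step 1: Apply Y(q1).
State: i|010⟩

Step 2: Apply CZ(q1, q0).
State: i|010⟩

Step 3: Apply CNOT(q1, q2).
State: i|011⟩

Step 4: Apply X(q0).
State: i|111⟩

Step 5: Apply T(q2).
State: (-1/√2 + (1/√2)i)|111⟩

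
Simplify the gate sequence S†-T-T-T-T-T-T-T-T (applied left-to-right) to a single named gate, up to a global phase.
S†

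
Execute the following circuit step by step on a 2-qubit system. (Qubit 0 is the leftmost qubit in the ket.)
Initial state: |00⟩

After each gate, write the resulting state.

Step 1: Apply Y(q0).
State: i|10⟩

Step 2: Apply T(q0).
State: (-1/√2 + (1/√2)i)|10⟩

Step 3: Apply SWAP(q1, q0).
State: (-1/√2 + (1/√2)i)|01⟩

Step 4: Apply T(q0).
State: (-1/√2 + (1/√2)i)|01⟩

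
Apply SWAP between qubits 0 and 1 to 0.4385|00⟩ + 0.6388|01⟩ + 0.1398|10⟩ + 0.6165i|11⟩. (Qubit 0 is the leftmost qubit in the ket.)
0.4385|00⟩ + 0.1398|01⟩ + 0.6388|10⟩ + 0.6165i|11⟩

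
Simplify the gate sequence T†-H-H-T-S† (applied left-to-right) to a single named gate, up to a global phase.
S†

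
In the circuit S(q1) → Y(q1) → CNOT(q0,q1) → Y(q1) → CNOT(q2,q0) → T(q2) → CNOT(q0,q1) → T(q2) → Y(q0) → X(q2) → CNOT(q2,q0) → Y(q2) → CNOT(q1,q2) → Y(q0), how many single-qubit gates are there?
9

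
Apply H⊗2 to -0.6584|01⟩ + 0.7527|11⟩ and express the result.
0.04715|00⟩ - 0.04715|01⟩ - 0.7056|10⟩ + 0.7056|11⟩

H⊗2 gives amp(|y⟩) = (1/2) Σ_x (−1)^(x·y) amp(|x⟩), where x·y is the number of positions in which both x and y have a 1.
|00⟩: (-0.6584 + 0.7527)/2 = 0.04715
|01⟩: (0.6584 - 0.7527)/2 = -0.04715
|10⟩: (-0.6584 - 0.7527)/2 = -0.7056
|11⟩: (0.6584 + 0.7527)/2 = 0.7056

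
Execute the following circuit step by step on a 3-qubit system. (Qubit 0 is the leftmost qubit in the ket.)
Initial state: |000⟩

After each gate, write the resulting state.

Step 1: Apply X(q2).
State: |001⟩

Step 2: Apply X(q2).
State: |000⟩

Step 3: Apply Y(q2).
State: i|001⟩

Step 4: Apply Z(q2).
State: -i|001⟩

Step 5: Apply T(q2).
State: (1/√2 - (1/√2)i)|001⟩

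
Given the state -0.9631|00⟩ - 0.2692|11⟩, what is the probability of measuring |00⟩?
0.9276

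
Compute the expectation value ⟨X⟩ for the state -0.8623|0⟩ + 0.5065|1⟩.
-0.8735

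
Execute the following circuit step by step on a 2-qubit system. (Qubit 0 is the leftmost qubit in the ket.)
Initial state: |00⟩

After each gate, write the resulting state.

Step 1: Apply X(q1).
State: |01⟩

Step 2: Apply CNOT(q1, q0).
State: |11⟩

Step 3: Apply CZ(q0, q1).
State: -|11⟩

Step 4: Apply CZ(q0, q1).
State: |11⟩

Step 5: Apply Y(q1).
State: -i|10⟩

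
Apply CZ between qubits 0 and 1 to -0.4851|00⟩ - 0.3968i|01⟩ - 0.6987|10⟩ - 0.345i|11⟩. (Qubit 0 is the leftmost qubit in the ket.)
-0.4851|00⟩ - 0.3968i|01⟩ - 0.6987|10⟩ + 0.345i|11⟩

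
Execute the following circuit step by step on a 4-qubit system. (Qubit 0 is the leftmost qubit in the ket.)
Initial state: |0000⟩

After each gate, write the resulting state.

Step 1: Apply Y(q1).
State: i|0100⟩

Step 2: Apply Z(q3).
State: i|0100⟩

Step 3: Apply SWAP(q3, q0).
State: i|0100⟩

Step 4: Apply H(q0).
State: (1/√2)i|0100⟩ + (1/√2)i|1100⟩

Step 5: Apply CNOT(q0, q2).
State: (1/√2)i|0100⟩ + (1/√2)i|1110⟩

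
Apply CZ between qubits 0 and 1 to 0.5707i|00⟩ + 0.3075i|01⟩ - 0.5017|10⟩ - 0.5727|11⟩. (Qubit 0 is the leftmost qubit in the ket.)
0.5707i|00⟩ + 0.3075i|01⟩ - 0.5017|10⟩ + 0.5727|11⟩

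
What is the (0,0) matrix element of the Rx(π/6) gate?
0.9659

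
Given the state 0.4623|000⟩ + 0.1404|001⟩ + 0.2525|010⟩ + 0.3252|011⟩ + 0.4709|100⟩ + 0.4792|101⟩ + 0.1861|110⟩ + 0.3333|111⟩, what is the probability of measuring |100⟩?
0.2217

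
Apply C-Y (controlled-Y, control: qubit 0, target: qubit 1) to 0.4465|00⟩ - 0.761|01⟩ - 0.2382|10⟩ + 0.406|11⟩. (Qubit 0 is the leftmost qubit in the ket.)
0.4465|00⟩ - 0.761|01⟩ - 0.406i|10⟩ - 0.2382i|11⟩

C-Y leaves the control-|0⟩ kets |00⟩, |01⟩ unchanged and applies Y to qubit 1 on the control-|1⟩ pair (|10⟩, |11⟩).
Y = [[0, -i], [i, 0]].
With a = amp(|10⟩) = -0.2382 and b = amp(|11⟩) = 0.406:
new amp(|10⟩) = (-i)·b = -0.406i
new amp(|11⟩) = (i)·a = -0.2382i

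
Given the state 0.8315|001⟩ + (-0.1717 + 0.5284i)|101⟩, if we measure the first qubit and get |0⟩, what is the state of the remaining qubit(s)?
|01⟩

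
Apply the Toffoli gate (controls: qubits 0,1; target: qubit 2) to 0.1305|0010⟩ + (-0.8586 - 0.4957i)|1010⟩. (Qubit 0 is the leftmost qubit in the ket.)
0.1305|0010⟩ + (-0.8586 - 0.4957i)|1010⟩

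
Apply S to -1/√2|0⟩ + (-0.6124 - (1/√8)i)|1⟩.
-1/√2|0⟩ + (1/√8 - 0.6124i)|1⟩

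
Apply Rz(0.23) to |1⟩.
(0.9934 + 0.1147i)|1⟩

Rz(0.23) = [[e^(−iθ/2), 0], [0, e^(iθ/2)]] with e^(±iθ/2) = cos(θ/2) ± i·sin(θ/2); θ = 0.23, cos(θ/2) ≈ 0.993395, sin(θ/2) ≈ 0.114747.
With a = amp(|0⟩) = 0 and b = amp(|1⟩) = 1:
new amp(|0⟩) = (0.993395 - 0.114747i)·a = 0
new amp(|1⟩) = (0.993395 + 0.114747i)·b = (0.9934 + 0.1147i)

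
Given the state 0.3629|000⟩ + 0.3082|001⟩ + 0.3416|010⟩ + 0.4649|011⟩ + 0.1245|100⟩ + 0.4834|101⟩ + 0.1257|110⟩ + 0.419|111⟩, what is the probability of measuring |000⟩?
0.1317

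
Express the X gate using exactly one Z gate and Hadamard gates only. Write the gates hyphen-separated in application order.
H-Z-H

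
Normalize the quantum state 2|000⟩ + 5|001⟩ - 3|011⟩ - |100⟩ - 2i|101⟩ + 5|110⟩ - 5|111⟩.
0.2074|000⟩ + 0.5185|001⟩ - 0.3111|011⟩ - 0.1037|100⟩ - 0.2074i|101⟩ + 0.5185|110⟩ - 0.5185|111⟩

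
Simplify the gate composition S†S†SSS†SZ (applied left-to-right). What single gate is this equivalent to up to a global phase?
Z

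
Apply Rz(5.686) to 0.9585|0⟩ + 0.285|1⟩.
(-0.9161 - 0.282i)|0⟩ + (-0.2724 + 0.08384i)|1⟩

Rz(5.686) = [[e^(−iθ/2), 0], [0, e^(iθ/2)]] with e^(±iθ/2) = cos(θ/2) ± i·sin(θ/2); θ = 5.686, cos(θ/2) ≈ -0.955751, sin(θ/2) ≈ 0.294175.
With a = amp(|0⟩) = 0.9585 and b = amp(|1⟩) = 0.285:
new amp(|0⟩) = (-0.955751 - 0.294175i)·a = (-0.9161 - 0.282i)
new amp(|1⟩) = (-0.955751 + 0.294175i)·b = (-0.2724 + 0.08384i)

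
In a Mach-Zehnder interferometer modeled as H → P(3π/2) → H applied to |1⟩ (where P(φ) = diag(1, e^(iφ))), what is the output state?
(1/2 + (1/2)i)|0⟩ + (1/2 - (1/2)i)|1⟩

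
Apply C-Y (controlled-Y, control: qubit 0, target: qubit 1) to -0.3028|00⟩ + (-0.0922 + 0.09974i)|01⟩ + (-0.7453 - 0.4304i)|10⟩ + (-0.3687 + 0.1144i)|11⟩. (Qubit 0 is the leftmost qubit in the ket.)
-0.3028|00⟩ + (-0.0922 + 0.09974i)|01⟩ + (0.1144 + 0.3687i)|10⟩ + (0.4304 - 0.7453i)|11⟩

C-Y leaves the control-|0⟩ kets |00⟩, |01⟩ unchanged and applies Y to qubit 1 on the control-|1⟩ pair (|10⟩, |11⟩).
Y = [[0, -i], [i, 0]].
With a = amp(|10⟩) = (-0.7453 - 0.4304i) and b = amp(|11⟩) = (-0.3687 + 0.1144i):
new amp(|10⟩) = (-i)·b = (0.1144 + 0.3687i)
new amp(|11⟩) = (i)·a = (0.4304 - 0.7453i)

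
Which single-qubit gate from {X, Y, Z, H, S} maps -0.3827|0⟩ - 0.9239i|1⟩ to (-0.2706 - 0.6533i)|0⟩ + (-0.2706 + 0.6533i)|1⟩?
H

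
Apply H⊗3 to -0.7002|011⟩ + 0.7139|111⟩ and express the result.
0.004844|000⟩ - 0.004844|001⟩ - 0.004844|010⟩ + 0.004844|011⟩ - 0.5|100⟩ + 0.5|101⟩ + 0.5|110⟩ - 0.5|111⟩

H⊗3 gives amp(|y⟩) = (1/2√2) Σ_x (−1)^(x·y) amp(|x⟩), where x·y is the number of positions in which both x and y have a 1.
|000⟩: (-0.7002 + 0.7139)/(2√2) = 0.004844
|001⟩: (0.7002 - 0.7139)/(2√2) = -0.004844
|010⟩: (0.7002 - 0.7139)/(2√2) = -0.004844
|011⟩: (-0.7002 + 0.7139)/(2√2) = 0.004844
|100⟩: (-0.7002 - 0.7139)/(2√2) = -0.5
|101⟩: (0.7002 + 0.7139)/(2√2) = 0.5
|110⟩: (0.7002 + 0.7139)/(2√2) = 0.5
|111⟩: (-0.7002 - 0.7139)/(2√2) = -0.5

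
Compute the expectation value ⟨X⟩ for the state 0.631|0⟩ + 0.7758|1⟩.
0.9791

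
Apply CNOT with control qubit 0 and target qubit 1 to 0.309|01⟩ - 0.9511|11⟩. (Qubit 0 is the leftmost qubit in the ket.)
0.309|01⟩ - 0.9511|10⟩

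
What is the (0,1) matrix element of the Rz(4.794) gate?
0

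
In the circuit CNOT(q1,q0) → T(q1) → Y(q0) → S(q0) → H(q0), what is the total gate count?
5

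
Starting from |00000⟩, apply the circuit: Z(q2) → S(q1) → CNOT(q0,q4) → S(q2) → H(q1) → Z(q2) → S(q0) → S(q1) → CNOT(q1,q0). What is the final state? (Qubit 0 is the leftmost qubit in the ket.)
1/√2|00000⟩ + (1/√2)i|11000⟩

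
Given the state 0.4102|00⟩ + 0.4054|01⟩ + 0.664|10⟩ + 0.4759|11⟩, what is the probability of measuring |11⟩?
0.2265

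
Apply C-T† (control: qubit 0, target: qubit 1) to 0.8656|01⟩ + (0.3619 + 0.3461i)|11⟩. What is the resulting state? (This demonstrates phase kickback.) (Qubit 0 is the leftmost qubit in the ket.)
0.8656|01⟩ + (0.5006 - 0.01117i)|11⟩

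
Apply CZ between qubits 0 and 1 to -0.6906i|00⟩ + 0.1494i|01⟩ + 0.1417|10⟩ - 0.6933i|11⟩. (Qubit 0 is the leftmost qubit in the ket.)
-0.6906i|00⟩ + 0.1494i|01⟩ + 0.1417|10⟩ + 0.6933i|11⟩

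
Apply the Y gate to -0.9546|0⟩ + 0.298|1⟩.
-0.298i|0⟩ - 0.9546i|1⟩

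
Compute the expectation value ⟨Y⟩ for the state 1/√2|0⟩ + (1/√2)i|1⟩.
1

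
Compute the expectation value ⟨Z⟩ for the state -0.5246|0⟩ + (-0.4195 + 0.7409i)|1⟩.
-0.4497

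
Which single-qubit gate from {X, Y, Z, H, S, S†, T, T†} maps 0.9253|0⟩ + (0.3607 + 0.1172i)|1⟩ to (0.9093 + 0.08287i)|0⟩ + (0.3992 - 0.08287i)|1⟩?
H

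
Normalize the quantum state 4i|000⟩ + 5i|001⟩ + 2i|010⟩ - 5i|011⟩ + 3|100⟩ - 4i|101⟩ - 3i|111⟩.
0.3922i|000⟩ + 0.4903i|001⟩ + 0.1961i|010⟩ - 0.4903i|011⟩ + 0.2942|100⟩ - 0.3922i|101⟩ - 0.2942i|111⟩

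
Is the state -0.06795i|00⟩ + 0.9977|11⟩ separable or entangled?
Entangled

Writing the state as a|00⟩ + b|01⟩ + c|10⟩ + d|11⟩, it is a product state iff ad − bc = 0.
Here (a, b, c, d) = (-0.06795i, 0, 0, 0.9977): ad − bc = (-0.06795i)(0.9977) − (0)(0) = -0.06779i ≠ 0, so the state is entangled.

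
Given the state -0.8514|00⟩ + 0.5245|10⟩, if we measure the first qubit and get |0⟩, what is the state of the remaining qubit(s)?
-|0⟩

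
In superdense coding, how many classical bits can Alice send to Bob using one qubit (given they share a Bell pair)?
2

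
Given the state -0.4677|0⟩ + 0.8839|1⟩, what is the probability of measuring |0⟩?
0.2187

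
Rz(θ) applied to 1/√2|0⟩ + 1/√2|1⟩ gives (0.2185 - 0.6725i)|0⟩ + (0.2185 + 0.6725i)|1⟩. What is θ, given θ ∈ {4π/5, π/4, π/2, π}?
4π/5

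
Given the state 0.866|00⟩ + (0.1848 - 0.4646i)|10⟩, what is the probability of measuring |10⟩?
0.25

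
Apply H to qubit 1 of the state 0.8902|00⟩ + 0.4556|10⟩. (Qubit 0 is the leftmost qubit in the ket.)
0.6295|00⟩ + 0.6295|01⟩ + 0.3222|10⟩ + 0.3222|11⟩

H on qubit 1 mixes each pair of kets that differ only in qubit 1: amplitudes (a, b) of (|…0…⟩, |…1…⟩) become ((a + b)/√2, (a − b)/√2). Kets absent from the input have amplitude 0.
(|00⟩, |01⟩): (a, b) = (0.8902, 0) → (0.6295, 0.6295)
(|10⟩, |11⟩): (a, b) = (0.4556, 0) → (0.3222, 0.3222)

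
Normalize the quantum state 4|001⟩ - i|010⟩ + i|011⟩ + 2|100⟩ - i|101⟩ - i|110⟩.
0.8165|001⟩ - 0.2041i|010⟩ + 0.2041i|011⟩ + 1/√6|100⟩ - 0.2041i|101⟩ - 0.2041i|110⟩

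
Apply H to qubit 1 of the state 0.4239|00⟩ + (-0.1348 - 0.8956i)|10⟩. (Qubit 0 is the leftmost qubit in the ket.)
0.2997|00⟩ + 0.2997|01⟩ + (-0.09532 - 0.6333i)|10⟩ + (-0.09532 - 0.6333i)|11⟩

H on qubit 1 mixes each pair of kets that differ only in qubit 1: amplitudes (a, b) of (|…0…⟩, |…1…⟩) become ((a + b)/√2, (a − b)/√2). Kets absent from the input have amplitude 0.
(|00⟩, |01⟩): (a, b) = (0.4239, 0) → (0.2997, 0.2997)
(|10⟩, |11⟩): (a, b) = ((-0.1348 - 0.8956i), 0) → ((-0.09532 - 0.6333i), (-0.09532 - 0.6333i))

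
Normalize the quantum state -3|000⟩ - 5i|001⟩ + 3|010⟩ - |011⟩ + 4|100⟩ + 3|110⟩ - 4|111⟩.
-0.3254|000⟩ - 0.5423i|001⟩ + 0.3254|010⟩ - 0.1085|011⟩ + 0.4339|100⟩ + 0.3254|110⟩ - 0.4339|111⟩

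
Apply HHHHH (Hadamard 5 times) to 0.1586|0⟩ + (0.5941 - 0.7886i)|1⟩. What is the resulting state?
(0.5322 - 0.5576i)|0⟩ + (-0.3079 + 0.5576i)|1⟩

H² = I, so H^5 = H: a single Hadamard. With (a, b) = (0.1586, (0.5941 - 0.7886i)), H gives ((a + b)/√2, (a − b)/√2) = ((0.5322 - 0.5576i), (-0.3079 + 0.5576i)).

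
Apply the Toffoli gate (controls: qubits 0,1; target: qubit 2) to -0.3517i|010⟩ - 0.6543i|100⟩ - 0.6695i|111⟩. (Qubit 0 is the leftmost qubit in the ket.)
-0.3517i|010⟩ - 0.6543i|100⟩ - 0.6695i|110⟩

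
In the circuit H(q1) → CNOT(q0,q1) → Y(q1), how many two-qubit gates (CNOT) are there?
1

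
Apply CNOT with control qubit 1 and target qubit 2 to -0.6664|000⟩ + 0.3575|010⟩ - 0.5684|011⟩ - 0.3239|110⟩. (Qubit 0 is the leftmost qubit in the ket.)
-0.6664|000⟩ - 0.5684|010⟩ + 0.3575|011⟩ - 0.3239|111⟩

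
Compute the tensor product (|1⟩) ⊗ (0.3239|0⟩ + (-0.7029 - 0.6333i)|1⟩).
0.3239|10⟩ + (-0.7029 - 0.6333i)|11⟩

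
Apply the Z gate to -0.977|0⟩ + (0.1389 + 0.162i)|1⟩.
-0.977|0⟩ + (-0.1389 - 0.162i)|1⟩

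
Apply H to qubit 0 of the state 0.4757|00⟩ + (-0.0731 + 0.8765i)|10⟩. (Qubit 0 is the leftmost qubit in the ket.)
(0.2847 + 0.6198i)|00⟩ + (0.3881 - 0.6198i)|10⟩

H on qubit 0 mixes each pair of kets that differ only in qubit 0: amplitudes (a, b) of (|…0…⟩, |…1…⟩) become ((a + b)/√2, (a − b)/√2). Kets absent from the input have amplitude 0.
(|00⟩, |10⟩): (a, b) = (0.4757, (-0.0731 + 0.8765i)) → ((0.2847 + 0.6198i), (0.3881 - 0.6198i))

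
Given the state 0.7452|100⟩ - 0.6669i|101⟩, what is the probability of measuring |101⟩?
0.4448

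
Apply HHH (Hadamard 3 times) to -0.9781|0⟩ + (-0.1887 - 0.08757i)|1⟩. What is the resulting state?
(-0.8251 - 0.06192i)|0⟩ + (-0.5582 + 0.06192i)|1⟩

H² = I, so H^3 = H: a single Hadamard. With (a, b) = (-0.9781, (-0.1887 - 0.08757i)), H gives ((a + b)/√2, (a − b)/√2) = ((-0.8251 - 0.06192i), (-0.5582 + 0.06192i)).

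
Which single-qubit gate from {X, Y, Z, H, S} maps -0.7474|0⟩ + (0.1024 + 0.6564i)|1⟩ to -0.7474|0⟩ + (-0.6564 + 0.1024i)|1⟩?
S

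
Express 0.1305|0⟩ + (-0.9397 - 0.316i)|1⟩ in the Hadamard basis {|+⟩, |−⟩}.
(-0.5722 - 0.2234i)|+⟩ + (0.7567 + 0.2234i)|−⟩

With |ψ⟩ = α|0⟩ + β|1⟩, the Hadamard-basis coefficients are ⟨+|ψ⟩ = (α + β)/√2 and ⟨−|ψ⟩ = (α − β)/√2.
Here α = 0.1305, β = (-0.9397 - 0.316i): (α + β)/√2 = (-0.5722 - 0.2234i), (α − β)/√2 = (0.7567 + 0.2234i).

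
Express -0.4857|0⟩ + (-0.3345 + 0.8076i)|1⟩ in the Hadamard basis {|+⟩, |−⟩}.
(-0.58 + 0.5711i)|+⟩ + (-0.1069 - 0.5711i)|−⟩

With |ψ⟩ = α|0⟩ + β|1⟩, the Hadamard-basis coefficients are ⟨+|ψ⟩ = (α + β)/√2 and ⟨−|ψ⟩ = (α − β)/√2.
Here α = -0.4857, β = (-0.3345 + 0.8076i): (α + β)/√2 = (-0.58 + 0.5711i), (α − β)/√2 = (-0.1069 - 0.5711i).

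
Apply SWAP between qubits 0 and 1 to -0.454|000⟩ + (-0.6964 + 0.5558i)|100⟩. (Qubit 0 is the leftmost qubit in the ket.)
-0.454|000⟩ + (-0.6964 + 0.5558i)|010⟩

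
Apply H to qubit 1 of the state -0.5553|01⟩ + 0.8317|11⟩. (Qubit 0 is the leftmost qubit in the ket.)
-0.3927|00⟩ + 0.3927|01⟩ + 0.5881|10⟩ - 0.5881|11⟩

H on qubit 1 mixes each pair of kets that differ only in qubit 1: amplitudes (a, b) of (|…0…⟩, |…1…⟩) become ((a + b)/√2, (a − b)/√2). Kets absent from the input have amplitude 0.
(|00⟩, |01⟩): (a, b) = (0, -0.5553) → (-0.3927, 0.3927)
(|10⟩, |11⟩): (a, b) = (0, 0.8317) → (0.5881, -0.5881)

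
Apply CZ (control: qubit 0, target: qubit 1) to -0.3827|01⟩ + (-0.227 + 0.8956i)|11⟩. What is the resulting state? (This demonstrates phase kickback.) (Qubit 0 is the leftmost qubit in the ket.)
-0.3827|01⟩ + (0.227 - 0.8956i)|11⟩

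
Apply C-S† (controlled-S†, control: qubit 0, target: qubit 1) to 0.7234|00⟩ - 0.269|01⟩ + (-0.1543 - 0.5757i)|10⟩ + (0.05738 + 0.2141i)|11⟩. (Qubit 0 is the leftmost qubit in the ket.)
0.7234|00⟩ - 0.269|01⟩ + (-0.1543 - 0.5757i)|10⟩ + (0.2141 - 0.05738i)|11⟩

C-S† leaves the control-|0⟩ kets |00⟩, |01⟩ unchanged and applies S† to qubit 1 on the control-|1⟩ pair (|10⟩, |11⟩).
S† = [[1, 0], [0, -i]].
With a = amp(|10⟩) = (-0.1543 - 0.5757i) and b = amp(|11⟩) = (0.05738 + 0.2141i):
new amp(|10⟩) = (1)·a = (-0.1543 - 0.5757i)
new amp(|11⟩) = (-i)·b = (0.2141 - 0.05738i)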